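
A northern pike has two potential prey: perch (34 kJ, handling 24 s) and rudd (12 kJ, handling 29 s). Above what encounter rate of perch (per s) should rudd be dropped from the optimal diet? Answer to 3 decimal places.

0.017 per s

At the threshold, the rate on perch alone equals the profitability of rudd: λ·34/(1 + λ·24) = 12/29 = 0.4138.
Rearranging, λ(34 − 0.4138×24) = 0.4138, so λ = 0.4138/24.07 = 0.01719 per s.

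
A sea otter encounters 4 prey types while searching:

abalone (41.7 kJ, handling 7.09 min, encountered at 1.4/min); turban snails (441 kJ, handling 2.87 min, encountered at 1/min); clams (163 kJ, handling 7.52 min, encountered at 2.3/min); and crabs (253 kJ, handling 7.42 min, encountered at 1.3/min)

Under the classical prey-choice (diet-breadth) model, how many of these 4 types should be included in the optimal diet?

1

Profitabilities (E/h, kJ/min): turban snails 154, crabs 34.1, clams 21.7, abalone 5.88. Add prey in this order while the next type's profitability exceeds the intake rate on those already taken.
Rate on top 1: 114. crabs: 34.1 < 114 → exclude; stop.
Optimal diet: turban snails — 1 of 4 types.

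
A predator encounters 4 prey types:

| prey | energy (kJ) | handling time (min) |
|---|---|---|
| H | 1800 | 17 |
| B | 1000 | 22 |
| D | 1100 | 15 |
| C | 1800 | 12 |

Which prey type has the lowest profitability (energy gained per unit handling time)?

Profitability E/h (kJ/min): H = 1800/17 = 106, B = 1000/22 = 45.5, D = 1100/15 = 73.3, C = 1800/12 = 150.
Ranked: C > H > D > B.

B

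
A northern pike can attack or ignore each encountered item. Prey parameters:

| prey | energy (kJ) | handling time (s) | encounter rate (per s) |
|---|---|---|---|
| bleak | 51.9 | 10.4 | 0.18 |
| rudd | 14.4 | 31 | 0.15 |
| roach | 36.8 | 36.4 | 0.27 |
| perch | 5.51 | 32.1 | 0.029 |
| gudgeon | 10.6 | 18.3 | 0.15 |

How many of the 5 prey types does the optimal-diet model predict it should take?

1

Rank by E/h (kJ/s): bleak 4.99, roach 1.01, gudgeon 0.579, rudd 0.465, perch 0.172. Include each in turn until the next type's E/h falls below the running intake rate.
Rate on top 1: 3.253. roach: 1.01 < 3.253 → exclude; stop.
Optimal diet: bleak — 1 of 5 types.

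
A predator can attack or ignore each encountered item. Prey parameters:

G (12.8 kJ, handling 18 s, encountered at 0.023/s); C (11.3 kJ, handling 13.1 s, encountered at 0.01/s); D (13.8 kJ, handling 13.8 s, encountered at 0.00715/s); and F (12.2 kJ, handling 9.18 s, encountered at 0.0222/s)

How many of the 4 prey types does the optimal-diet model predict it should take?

4

E/h in descending order: F 1.33, D 1, C 0.863, G 0.711 kJ/s. The optimal diet is the largest prefix of this list for which every included type satisfies E_i/h_i > R on the types above it.
Rate on top 1: 0.225. D: 1 > 0.225 → include.
Rate on top 2: 0.2837. C: 0.863 > 0.2837 → include.
Rate on top 3: 0.3366. G: 0.711 > 0.3366 → include.
Optimal diet: F, D, C, G — 4 of 4 types.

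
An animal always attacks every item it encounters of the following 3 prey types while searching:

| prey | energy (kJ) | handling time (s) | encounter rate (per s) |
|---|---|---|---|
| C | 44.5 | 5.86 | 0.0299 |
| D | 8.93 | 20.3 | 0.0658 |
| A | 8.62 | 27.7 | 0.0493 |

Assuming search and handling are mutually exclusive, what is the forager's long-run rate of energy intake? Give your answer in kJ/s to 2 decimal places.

0.60 kJ/s

R = (0.0299×44.5 + 0.0658×8.93 + 0.0493×8.62) / (1 + 0.0299×5.86 + 0.0658×20.3 + 0.0493×27.7) = 2.343/3.877 = 0.6044 kJ/s.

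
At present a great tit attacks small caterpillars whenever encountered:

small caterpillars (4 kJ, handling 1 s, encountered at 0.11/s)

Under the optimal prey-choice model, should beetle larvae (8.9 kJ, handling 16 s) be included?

On small caterpillars alone, R = ΣλE/(1+Σλh) = 0.44/1.11 = 0.3964 kJ/s.
beetle larvae: E/h = 8.9/16 = 0.5563 kJ/s.
0.5563 > 0.3964, so adding beetle larvae raises the average — include it.

Yes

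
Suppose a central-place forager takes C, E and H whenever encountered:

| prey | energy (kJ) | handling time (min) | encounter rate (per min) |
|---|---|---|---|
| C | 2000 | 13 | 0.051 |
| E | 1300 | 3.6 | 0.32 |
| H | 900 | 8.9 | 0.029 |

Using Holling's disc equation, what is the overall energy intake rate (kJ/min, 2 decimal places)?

177.05 kJ/min

Energy encountered per unit search time: 0.051×2000 + 0.32×1300 + 0.029×900 = 544.1 kJ/min.
Handling time per unit search time: 0.051×13 + 0.32×3.6 + 0.029×8.9 = 2.073.
Rate = 544.1/(1 + 2.073) = 177.1 kJ/min.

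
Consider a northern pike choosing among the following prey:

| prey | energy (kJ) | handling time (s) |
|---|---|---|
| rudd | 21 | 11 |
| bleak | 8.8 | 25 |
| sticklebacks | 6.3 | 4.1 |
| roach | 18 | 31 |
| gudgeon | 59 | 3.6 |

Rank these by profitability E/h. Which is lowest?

Profitability E/h (kJ/s): rudd = 21/11 = 1.91, bleak = 8.8/25 = 0.352, sticklebacks = 6.3/4.1 = 1.54, roach = 18/31 = 0.581, gudgeon = 59/3.6 = 16.4.
Ranked: gudgeon > rudd > sticklebacks > roach > bleak.

bleak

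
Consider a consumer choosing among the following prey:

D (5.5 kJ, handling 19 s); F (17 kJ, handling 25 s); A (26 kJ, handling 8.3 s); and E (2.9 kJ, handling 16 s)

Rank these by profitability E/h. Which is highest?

In descending order of E/h:
A: 26/8.3 = 3.13 kJ/s
F: 17/25 = 0.68 kJ/s
D: 5.5/19 = 0.289 kJ/s
E: 2.9/16 = 0.181 kJ/s

A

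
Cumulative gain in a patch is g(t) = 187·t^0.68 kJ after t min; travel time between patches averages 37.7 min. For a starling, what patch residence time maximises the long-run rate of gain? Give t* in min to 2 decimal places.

80.11 min

Maximise g(t)/(T+t): set derivative to zero → g'(t)(T+t) = g(t).
g'(t) = 0.68·187·t^-0.32. Setting 0.68·187·t^-0.32 = 187·t^0.68/(37.7+t) gives 0.68(37.7+t) = t, so 0.32·t = 0.68×37.7.
t* = 0.68×37.7/0.32 = 80.11 min.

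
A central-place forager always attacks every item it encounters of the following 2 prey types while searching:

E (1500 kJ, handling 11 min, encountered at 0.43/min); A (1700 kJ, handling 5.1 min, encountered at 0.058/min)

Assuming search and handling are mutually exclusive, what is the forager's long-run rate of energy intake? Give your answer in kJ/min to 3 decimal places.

123.403 kJ/min

R = Σλ_iE_i / (1 + Σλ_ih_i)
Numerator: 0.43×1500 + 0.058×1700 = 743.6
Denominator: 1 + 0.43×11 + 0.058×5.1 = 6.026
R = 743.6/6.026 = 123.4 kJ/min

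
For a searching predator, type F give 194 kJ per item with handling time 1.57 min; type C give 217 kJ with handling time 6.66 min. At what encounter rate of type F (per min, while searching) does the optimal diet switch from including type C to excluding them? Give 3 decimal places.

Drop type C once their profitability E₂/h₂ falls below the rate achievable on type F alone: E₂/h₂ = λE₁/(1 + λh₁).
Solve for λ: λE₁h₂ = E₂(1 + λh₁) → λ(E₁h₂ − E₂h₁) = E₂ → λ = E₂/(E₁h₂ − E₂h₁).
λ = 217/(194×6.66 − 217×1.57) = 217/951.3 = 0.2281 per min.

0.228 per min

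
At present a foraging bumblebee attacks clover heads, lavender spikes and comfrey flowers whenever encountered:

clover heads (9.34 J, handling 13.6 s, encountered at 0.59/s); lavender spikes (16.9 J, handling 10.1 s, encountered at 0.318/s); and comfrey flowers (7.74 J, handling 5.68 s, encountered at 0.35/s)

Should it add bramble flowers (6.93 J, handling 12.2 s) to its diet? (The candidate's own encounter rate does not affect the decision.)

Intake rate on the current diet: R = (0.59×9.34 + 0.318×16.9 + 0.35×7.74) / (1 + 0.59×13.6 + 0.318×10.1 + 0.35×5.68) = 13.59/14.22 = 0.9557 J/s.
bramble flowers: E/h = 6.93/12.2 = 0.568 J/s.
Since 0.568 < R, time spent handling bramble flowers is better spent searching.

No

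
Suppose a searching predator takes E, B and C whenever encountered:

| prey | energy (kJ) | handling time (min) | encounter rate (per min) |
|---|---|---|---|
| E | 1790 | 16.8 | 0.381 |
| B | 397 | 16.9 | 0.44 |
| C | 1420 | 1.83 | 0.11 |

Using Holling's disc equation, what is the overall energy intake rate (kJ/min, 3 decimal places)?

R = (0.381×1790 + 0.44×397 + 0.11×1420) / (1 + 0.381×16.8 + 0.44×16.9 + 0.11×1.83) = 1013/15.04 = 67.35 kJ/min.

67.354 kJ/min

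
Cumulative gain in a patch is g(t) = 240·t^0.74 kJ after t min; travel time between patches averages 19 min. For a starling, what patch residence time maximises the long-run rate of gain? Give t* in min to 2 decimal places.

By the marginal value theorem, leave when the instantaneous gain rate g'(t) equals the habitat-wide average g(t)/(T + t).
g'(t) = 0.74·240·t^-0.26. Setting 0.74·240·t^-0.26 = 240·t^0.74/(19+t) gives 0.74(19+t) = t, so 0.26·t = 0.74×19.
t* = 0.74×19/0.26 = 54.08 min.

54.08 min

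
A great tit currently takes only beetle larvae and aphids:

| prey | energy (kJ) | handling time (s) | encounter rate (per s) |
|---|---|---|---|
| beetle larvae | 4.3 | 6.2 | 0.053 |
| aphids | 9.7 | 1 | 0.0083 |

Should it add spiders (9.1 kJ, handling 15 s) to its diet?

Yes

Intake rate on the current diet: R = (0.053×4.3 + 0.0083×9.7) / (1 + 0.053×6.2 + 0.0083×1) = 0.3084/1.337 = 0.2307 kJ/s.
Profitability of spiders: 9.1/15 = 0.6067 kJ/s.
0.6067 > 0.2307, so adding spiders raises the average — include it.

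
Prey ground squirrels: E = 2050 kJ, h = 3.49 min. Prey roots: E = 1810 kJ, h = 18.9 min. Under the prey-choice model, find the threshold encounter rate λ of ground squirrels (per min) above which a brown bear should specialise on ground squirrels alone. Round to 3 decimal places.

Drop roots once their profitability E₂/h₂ falls below the rate achievable on ground squirrels alone: E₂/h₂ = λE₁/(1 + λh₁).
Solve for λ: λE₁h₂ = E₂(1 + λh₁) → λ(E₁h₂ − E₂h₁) = E₂ → λ = E₂/(E₁h₂ − E₂h₁).
λ = 1810/(2050×18.9 − 1810×3.49) = 1810/3.243e+04 = 0.05582 per min.

0.056 per min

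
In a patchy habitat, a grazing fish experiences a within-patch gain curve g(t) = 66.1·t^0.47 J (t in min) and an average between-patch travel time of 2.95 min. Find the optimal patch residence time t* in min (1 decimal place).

2.6 min

By the marginal value theorem, leave when the instantaneous gain rate g'(t) equals the habitat-wide average g(t)/(T + t).
g'(t) = 0.47·66.1·t^-0.53. Setting 0.47·66.1·t^-0.53 = 66.1·t^0.47/(2.95+t) gives 0.47(2.95+t) = t, so 0.53·t = 0.47×2.95.
t* = 0.47×2.95/0.53 = 2.616 min.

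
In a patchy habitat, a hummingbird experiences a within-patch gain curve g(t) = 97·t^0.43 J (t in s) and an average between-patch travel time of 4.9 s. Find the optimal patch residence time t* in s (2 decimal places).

3.70 s

Maximise g(t)/(T+t): set derivative to zero → g'(t)(T+t) = g(t).
g'(t) = 0.43·97·t^-0.57. Setting 0.43·97·t^-0.57 = 97·t^0.43/(4.9+t) gives 0.43(4.9+t) = t, so 0.57·t = 0.43×4.9.
t* = 0.43×4.9/0.57 = 3.696 s.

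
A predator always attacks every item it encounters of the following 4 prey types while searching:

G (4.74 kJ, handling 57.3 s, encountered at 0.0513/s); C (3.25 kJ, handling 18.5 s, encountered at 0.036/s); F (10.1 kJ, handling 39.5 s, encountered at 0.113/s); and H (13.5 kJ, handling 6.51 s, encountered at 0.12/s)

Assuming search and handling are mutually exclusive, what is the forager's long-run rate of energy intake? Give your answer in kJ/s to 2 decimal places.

0.32 kJ/s

Energy encountered per unit search time: 0.0513×4.74 + 0.036×3.25 + 0.113×10.1 + 0.12×13.5 = 3.121 kJ/s.
Handling time per unit search time: 0.0513×57.3 + 0.036×18.5 + 0.113×39.5 + 0.12×6.51 = 8.85.
Rate = 3.121/(1 + 8.85) = 0.3169 kJ/s.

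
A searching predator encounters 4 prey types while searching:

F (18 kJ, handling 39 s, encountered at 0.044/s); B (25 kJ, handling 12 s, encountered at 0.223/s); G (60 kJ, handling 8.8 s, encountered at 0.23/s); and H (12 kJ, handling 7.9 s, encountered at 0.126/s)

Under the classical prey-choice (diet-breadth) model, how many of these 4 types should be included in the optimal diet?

1

Profitabilities (E/h, kJ/s): G 6.82, B 2.08, H 1.52, F 0.462. Add prey in this order while the next type's profitability exceeds the intake rate on those already taken.
Rate on top 1: 4.563. B: 2.08 < 4.563 → exclude; stop.
Optimal diet: G — 1 of 4 types.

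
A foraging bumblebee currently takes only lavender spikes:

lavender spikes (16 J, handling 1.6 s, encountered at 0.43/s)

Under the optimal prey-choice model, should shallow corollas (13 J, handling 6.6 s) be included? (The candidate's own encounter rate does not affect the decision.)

On lavender spikes alone, R = ΣλE/(1+Σλh) = 6.88/1.688 = 4.076 J/s.
Profitability of shallow corollas: 13/6.6 = 1.97 J/s.
1.97 < 4.076, so adding shallow corollas would lower the average — exclude it.

No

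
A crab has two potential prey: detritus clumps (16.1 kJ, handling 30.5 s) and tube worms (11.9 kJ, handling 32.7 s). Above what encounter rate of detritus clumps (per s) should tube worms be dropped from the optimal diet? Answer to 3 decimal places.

Drop tube worms once their profitability E₂/h₂ falls below the rate achievable on detritus clumps alone: E₂/h₂ = λE₁/(1 + λh₁).
Solve for λ: λE₁h₂ = E₂(1 + λh₁) → λ(E₁h₂ − E₂h₁) = E₂ → λ = E₂/(E₁h₂ − E₂h₁).
λ = 11.9/(16.1×32.7 − 11.9×30.5) = 11.9/163.5 = 0.07277 per s.

0.073 per s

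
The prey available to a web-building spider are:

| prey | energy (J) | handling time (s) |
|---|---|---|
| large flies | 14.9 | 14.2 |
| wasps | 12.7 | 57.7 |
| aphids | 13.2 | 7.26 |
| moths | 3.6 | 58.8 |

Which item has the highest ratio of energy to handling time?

aphids

Profitability E/h (J/s): large flies = 14.9/14.2 = 1.05, wasps = 12.7/57.7 = 0.22, aphids = 13.2/7.26 = 1.82, moths = 3.6/58.8 = 0.0612.
Ranked: aphids > large flies > wasps > moths.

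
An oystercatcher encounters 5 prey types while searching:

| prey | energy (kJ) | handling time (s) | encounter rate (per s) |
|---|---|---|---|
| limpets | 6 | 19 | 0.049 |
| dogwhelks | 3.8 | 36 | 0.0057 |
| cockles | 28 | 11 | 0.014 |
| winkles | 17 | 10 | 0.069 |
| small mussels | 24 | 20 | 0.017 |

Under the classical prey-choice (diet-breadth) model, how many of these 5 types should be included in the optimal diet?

3

Rank by E/h (kJ/s): cockles 2.55, winkles 1.7, small mussels 1.2, limpets 0.316, dogwhelks 0.106. Include each in turn until the next type's E/h falls below the running intake rate.
Rate on top 1: 0.3397. winkles: 1.7 > 0.3397 → include.
Rate on top 2: 0.8487. small mussels: 1.2 > 0.8487 → include.
Rate on top 3: 0.9034. limpets: 0.316 < 0.9034 → exclude; stop.
Optimal diet: cockles, winkles, small mussels — 3 of 5 types.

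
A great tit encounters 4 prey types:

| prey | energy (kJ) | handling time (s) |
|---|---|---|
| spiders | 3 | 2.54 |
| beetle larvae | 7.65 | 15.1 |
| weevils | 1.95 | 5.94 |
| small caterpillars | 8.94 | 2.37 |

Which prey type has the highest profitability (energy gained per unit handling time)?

In descending order of E/h:
small caterpillars: 8.94/2.37 = 3.77 kJ/s
spiders: 3/2.54 = 1.18 kJ/s
beetle larvae: 7.65/15.1 = 0.507 kJ/s
weevils: 1.95/5.94 = 0.328 kJ/s

small caterpillars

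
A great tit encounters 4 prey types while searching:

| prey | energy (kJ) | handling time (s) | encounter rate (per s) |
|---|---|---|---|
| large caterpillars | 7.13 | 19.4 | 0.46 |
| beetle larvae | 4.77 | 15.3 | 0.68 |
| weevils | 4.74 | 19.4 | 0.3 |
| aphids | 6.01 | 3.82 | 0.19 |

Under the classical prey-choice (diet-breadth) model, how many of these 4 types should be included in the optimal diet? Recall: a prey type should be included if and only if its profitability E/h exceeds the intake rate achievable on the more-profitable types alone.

Rank by E/h (kJ/s): aphids 1.57, large caterpillars 0.368, beetle larvae 0.312, weevils 0.244. Include each in turn until the next type's E/h falls below the running intake rate.
Rate on top 1: 0.6617. large caterpillars: 0.368 < 0.6617 → exclude; stop.
Optimal diet: aphids — 1 of 4 types.

1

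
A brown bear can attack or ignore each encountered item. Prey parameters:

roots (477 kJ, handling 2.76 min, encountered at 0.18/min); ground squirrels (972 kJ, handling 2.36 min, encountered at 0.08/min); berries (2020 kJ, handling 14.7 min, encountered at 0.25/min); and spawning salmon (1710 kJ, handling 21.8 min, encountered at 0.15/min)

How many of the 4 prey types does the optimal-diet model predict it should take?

3

Profitabilities (E/h, kJ/min): ground squirrels 412, roots 173, berries 137, spawning salmon 78.4. Add prey in this order while the next type's profitability exceeds the intake rate on those already taken.
Rate on top 1: 65.41. roots: 173 > 65.41 → include.
Rate on top 2: 97.07. berries: 137 > 97.07 → include.
Rate on top 3: 124.7. spawning salmon: 78.4 < 124.7 → exclude; stop.
Optimal diet: ground squirrels, roots, berries — 3 of 4 types.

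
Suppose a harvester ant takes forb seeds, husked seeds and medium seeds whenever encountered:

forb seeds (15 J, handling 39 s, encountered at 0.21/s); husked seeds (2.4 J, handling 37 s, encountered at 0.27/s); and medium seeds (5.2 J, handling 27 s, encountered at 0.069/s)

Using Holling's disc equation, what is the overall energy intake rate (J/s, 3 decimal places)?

0.198 J/s

Energy encountered per unit search time: 0.21×15 + 0.27×2.4 + 0.069×5.2 = 4.157 J/s.
Handling time per unit search time: 0.21×39 + 0.27×37 + 0.069×27 = 20.04.
Rate = 4.157/(1 + 20.04) = 0.1975 J/s.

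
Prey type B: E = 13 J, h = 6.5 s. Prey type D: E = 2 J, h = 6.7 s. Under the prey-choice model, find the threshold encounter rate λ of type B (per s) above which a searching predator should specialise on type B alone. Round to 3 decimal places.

At the threshold, the rate on type B alone equals the profitability of type D: λ·13/(1 + λ·6.5) = 2/6.7 = 0.2985.
Rearranging, λ(13 − 0.2985×6.5) = 0.2985, so λ = 0.2985/11.06 = 0.02699 per s.

0.027 per s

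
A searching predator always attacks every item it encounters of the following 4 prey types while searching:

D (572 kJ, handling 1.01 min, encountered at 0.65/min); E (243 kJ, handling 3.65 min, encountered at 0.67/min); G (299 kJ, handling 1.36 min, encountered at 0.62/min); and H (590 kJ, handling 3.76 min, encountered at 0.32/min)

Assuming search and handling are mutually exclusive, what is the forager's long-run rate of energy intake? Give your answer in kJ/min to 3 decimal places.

R = Σλ_iE_i / (1 + Σλ_ih_i)
Numerator: 0.65×572 + 0.67×243 + 0.62×299 + 0.32×590 = 908.8
Denominator: 1 + 0.65×1.01 + 0.67×3.65 + 0.62×1.36 + 0.32×3.76 = 6.148
R = 908.8/6.148 = 147.8 kJ/min

147.809 kJ/min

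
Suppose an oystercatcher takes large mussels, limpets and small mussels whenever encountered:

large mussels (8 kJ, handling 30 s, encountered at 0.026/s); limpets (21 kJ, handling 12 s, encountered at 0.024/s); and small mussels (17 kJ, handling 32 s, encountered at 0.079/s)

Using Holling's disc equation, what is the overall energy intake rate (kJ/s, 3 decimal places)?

0.447 kJ/s

Energy encountered per unit search time: 0.026×8 + 0.024×21 + 0.079×17 = 2.055 kJ/s.
Handling time per unit search time: 0.026×30 + 0.024×12 + 0.079×32 = 3.596.
Rate = 2.055/(1 + 3.596) = 0.4471 kJ/s.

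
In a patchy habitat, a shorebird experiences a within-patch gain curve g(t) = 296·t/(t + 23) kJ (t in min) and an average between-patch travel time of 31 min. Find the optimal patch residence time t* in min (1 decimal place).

By the marginal value theorem, leave when the instantaneous gain rate g'(t) equals the habitat-wide average g(t)/(T + t).
g'(t) = 296·23/(t + 23)². Setting 296·23/(t+23)² = 296t/[(t+23)(31+t)] gives 23(31+t) = t(t+23), so t² = 23×31 = 713.
t* = √713 = 26.7 min.

26.7 min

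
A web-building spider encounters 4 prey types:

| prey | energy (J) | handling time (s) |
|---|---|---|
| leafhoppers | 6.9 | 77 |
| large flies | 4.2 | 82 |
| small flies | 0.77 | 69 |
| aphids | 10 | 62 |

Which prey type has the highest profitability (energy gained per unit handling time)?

aphids

Profitability E/h (J/s): leafhoppers = 6.9/77 = 0.0896, large flies = 4.2/82 = 0.0512, small flies = 0.77/69 = 0.0112, aphids = 10/62 = 0.161.
Ranked: aphids > leafhoppers > large flies > small flies.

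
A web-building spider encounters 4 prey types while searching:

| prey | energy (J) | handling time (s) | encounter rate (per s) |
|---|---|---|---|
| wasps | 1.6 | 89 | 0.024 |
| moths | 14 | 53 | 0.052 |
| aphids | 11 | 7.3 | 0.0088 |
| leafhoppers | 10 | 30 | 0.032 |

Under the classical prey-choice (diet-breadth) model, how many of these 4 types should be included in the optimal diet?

3

Profitabilities (E/h, J/s): aphids 1.51, leafhoppers 0.333, moths 0.264, wasps 0.018. Add prey in this order while the next type's profitability exceeds the intake rate on those already taken.
Rate on top 1: 0.09096. leafhoppers: 0.333 > 0.09096 → include.
Rate on top 2: 0.2059. moths: 0.264 > 0.2059 → include.
Rate on top 3: 0.2395. wasps: 0.018 < 0.2395 → exclude; stop.
Optimal diet: aphids, leafhoppers, moths — 3 of 4 types.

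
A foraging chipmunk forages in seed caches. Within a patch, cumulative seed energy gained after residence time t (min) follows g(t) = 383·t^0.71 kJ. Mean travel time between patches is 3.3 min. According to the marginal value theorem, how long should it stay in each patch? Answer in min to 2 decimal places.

8.08 min

By the marginal value theorem, leave when the instantaneous gain rate g'(t) equals the habitat-wide average g(t)/(T + t).
g'(t) = 0.71·383·t^-0.29. Setting 0.71·383·t^-0.29 = 383·t^0.71/(3.3+t) gives 0.71(3.3+t) = t, so 0.29·t = 0.71×3.3.
t* = 0.71×3.3/0.29 = 8.079 min.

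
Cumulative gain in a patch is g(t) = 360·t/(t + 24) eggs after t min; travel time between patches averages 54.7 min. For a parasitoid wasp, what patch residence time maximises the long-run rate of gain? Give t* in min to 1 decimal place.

36.2 min

Maximise g(t)/(T+t): set derivative to zero → g'(t)(T+t) = g(t).
g'(t) = 360·24/(t + 24)². Setting 360·24/(t+24)² = 360t/[(t+24)(54.7+t)] gives 24(54.7+t) = t(t+24), so t² = 24×54.7 = 1313.
t* = √1313 = 36.23 min.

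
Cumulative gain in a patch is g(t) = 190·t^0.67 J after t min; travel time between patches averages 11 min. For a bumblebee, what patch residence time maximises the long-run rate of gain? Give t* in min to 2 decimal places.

22.33 min

By the marginal value theorem, leave when the instantaneous gain rate g'(t) equals the habitat-wide average g(t)/(T + t).
g'(t) = 0.67·190·t^-0.33. Setting 0.67·190·t^-0.33 = 190·t^0.67/(11+t) gives 0.67(11+t) = t, so 0.33·t = 0.67×11.
t* = 0.67×11/0.33 = 22.33 min.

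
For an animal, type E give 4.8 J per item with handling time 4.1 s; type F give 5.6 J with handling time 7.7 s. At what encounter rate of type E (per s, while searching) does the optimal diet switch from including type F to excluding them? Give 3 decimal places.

Drop type F once their profitability E₂/h₂ falls below the rate achievable on type E alone: E₂/h₂ = λE₁/(1 + λh₁).
Solve for λ: λE₁h₂ = E₂(1 + λh₁) → λ(E₁h₂ − E₂h₁) = E₂ → λ = E₂/(E₁h₂ − E₂h₁).
λ = 5.6/(4.8×7.7 − 5.6×4.1) = 5.6/14 = 0.4 per s.

0.400 per s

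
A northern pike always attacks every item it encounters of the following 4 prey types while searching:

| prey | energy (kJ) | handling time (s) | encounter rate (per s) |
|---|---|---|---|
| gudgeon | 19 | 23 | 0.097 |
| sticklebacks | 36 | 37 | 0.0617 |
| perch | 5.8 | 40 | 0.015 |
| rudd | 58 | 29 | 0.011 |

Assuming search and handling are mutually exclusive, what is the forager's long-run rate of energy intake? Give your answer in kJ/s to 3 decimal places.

Energy encountered per unit search time: 0.097×19 + 0.0617×36 + 0.015×5.8 + 0.011×58 = 4.789 kJ/s.
Handling time per unit search time: 0.097×23 + 0.0617×37 + 0.015×40 + 0.011×29 = 5.433.
Rate = 4.789/(1 + 5.433) = 0.7445 kJ/s.

0.744 kJ/s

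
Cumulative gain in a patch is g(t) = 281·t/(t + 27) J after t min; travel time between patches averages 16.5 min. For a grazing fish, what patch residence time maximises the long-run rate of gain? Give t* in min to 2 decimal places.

21.11 min

Maximise g(t)/(T+t): set derivative to zero → g'(t)(T+t) = g(t).
g'(t) = 281·27/(t + 27)². Setting 281·27/(t+27)² = 281t/[(t+27)(16.5+t)] gives 27(16.5+t) = t(t+27), so t² = 27×16.5 = 445.5.
t* = √445.5 = 21.11 min.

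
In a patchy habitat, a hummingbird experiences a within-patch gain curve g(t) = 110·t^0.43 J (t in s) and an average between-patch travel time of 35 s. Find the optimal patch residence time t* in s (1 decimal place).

26.4 s

Optimal t* satisfies g'(t*) = g(t*)/(T + t*).
g'(t) = 0.43·110·t^-0.57. Setting 0.43·110·t^-0.57 = 110·t^0.43/(35+t) gives 0.43(35+t) = t, so 0.57·t = 0.43×35.
t* = 0.43×35/0.57 = 26.4 s.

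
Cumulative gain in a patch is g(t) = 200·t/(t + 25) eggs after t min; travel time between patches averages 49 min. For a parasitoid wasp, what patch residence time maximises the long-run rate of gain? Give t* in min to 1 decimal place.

Maximise g(t)/(T+t): set derivative to zero → g'(t)(T+t) = g(t).
g'(t) = 200·25/(t + 25)². Setting 200·25/(t+25)² = 200t/[(t+25)(49+t)] gives 25(49+t) = t(t+25), so t² = 25×49 = 1225.
t* = √1225 = 35 min.

35.0 min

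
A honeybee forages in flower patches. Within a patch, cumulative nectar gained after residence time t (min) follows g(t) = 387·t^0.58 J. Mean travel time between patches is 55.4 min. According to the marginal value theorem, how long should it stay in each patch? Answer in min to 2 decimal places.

76.50 min

Maximise g(t)/(T+t): set derivative to zero → g'(t)(T+t) = g(t).
g'(t) = 0.58·387·t^-0.42. Setting 0.58·387·t^-0.42 = 387·t^0.58/(55.4+t) gives 0.58(55.4+t) = t, so 0.42·t = 0.58×55.4.
t* = 0.58×55.4/0.42 = 76.5 min.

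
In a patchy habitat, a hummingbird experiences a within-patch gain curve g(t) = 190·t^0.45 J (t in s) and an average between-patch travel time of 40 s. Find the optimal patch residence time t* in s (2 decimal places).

32.73 s

Optimal t* satisfies g'(t*) = g(t*)/(T + t*).
g'(t) = 0.45·190·t^-0.55. Setting 0.45·190·t^-0.55 = 190·t^0.45/(40+t) gives 0.45(40+t) = t, so 0.55·t = 0.45×40.
t* = 0.45×40/0.55 = 32.73 s.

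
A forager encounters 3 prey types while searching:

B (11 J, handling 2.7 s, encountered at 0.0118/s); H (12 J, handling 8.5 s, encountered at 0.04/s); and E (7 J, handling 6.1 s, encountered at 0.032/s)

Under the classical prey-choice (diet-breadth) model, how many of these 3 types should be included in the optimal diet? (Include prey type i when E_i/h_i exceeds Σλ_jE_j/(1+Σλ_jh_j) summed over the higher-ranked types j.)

3

E/h in descending order: B 4.07, H 1.41, E 1.15 J/s. The optimal diet is the largest prefix of this list for which every included type satisfies E_i/h_i > R on the types above it.
Rate on top 1: 0.1258. H: 1.41 > 0.1258 → include.
Rate on top 2: 0.4445. E: 1.15 > 0.4445 → include.
Optimal diet: B, H, E — 3 of 3 types.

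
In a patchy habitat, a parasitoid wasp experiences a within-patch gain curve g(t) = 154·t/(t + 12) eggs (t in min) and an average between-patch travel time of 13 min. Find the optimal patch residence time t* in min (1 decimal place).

Maximise g(t)/(T+t): set derivative to zero → g'(t)(T+t) = g(t).
g'(t) = 154·12/(t + 12)². Setting 154·12/(t+12)² = 154t/[(t+12)(13+t)] gives 12(13+t) = t(t+12), so t² = 12×13 = 156.
t* = √156 = 12.49 min.

12.5 min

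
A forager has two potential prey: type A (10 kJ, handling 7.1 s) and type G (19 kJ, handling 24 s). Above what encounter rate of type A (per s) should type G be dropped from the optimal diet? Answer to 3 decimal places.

0.181 per s

At the threshold, the rate on type A alone equals the profitability of type G: λ·10/(1 + λ·7.1) = 19/24 = 0.7917.
Rearranging, λ(10 − 0.7917×7.1) = 0.7917, so λ = 0.7917/4.379 = 0.1808 per s.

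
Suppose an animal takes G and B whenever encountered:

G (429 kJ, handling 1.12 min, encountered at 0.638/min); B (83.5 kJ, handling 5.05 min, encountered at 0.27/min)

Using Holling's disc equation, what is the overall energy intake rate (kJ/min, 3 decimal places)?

Energy encountered per unit search time: 0.638×429 + 0.27×83.5 = 296.2 kJ/min.
Handling time per unit search time: 0.638×1.12 + 0.27×5.05 = 2.078.
Rate = 296.2/(1 + 2.078) = 96.24 kJ/min.

96.245 kJ/min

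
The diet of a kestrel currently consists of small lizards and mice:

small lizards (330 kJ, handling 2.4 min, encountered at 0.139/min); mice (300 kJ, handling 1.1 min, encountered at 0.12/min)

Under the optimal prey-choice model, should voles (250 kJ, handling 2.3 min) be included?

Yes

Intake rate on the current diet: R = (0.139×330 + 0.12×300) / (1 + 0.139×2.4 + 0.12×1.1) = 81.87/1.466 = 55.86 kJ/min.
Profitability of voles: 250/2.3 = 108.7 kJ/min.
Since 108.7 > R, including voles increases the long-run rate.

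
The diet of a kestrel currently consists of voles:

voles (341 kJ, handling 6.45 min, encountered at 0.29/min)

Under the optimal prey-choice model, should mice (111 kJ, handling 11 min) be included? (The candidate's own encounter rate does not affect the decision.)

No

Intake rate on the current diet: R = (0.29×341) / (1 + 0.29×6.45) = 98.89/2.87 = 34.45 kJ/min.
mice: E/h = 111/11 = 10.09 kJ/min.
Since 10.09 < R, time spent handling mice is better spent searching.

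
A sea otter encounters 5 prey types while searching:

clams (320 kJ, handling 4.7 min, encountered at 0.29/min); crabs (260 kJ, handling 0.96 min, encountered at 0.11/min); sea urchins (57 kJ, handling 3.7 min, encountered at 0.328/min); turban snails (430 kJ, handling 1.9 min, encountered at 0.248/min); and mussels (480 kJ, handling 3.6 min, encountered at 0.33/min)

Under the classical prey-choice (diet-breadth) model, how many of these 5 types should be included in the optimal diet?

3

E/h in descending order: crabs 271, turban snails 226, mussels 133, clams 68.1, sea urchins 15.4 kJ/min. The optimal diet is the largest prefix of this list for which every included type satisfies E_i/h_i > R on the types above it.
Rate on top 1: 25.87. turban snails: 226 > 25.87 → include.
Rate on top 2: 85.77. mussels: 133 > 85.77 → include.
Rate on top 3: 106.2. clams: 68.1 < 106.2 → exclude; stop.
Optimal diet: crabs, turban snails, mussels — 3 of 5 types.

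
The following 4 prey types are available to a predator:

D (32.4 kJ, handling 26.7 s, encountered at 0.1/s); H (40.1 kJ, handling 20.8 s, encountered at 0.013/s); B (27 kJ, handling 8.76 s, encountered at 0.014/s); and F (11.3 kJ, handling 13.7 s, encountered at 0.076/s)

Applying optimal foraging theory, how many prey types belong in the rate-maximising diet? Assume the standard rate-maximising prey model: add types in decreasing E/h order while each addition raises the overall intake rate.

3

Rank by E/h (kJ/s): B 3.08, H 1.93, D 1.21, F 0.825. Include each in turn until the next type's E/h falls below the running intake rate.
Rate on top 1: 0.3367. H: 1.93 > 0.3367 → include.
Rate on top 2: 0.6456. D: 1.21 > 0.6456 → include.
Rate on top 3: 1.019. F: 0.825 < 1.019 → exclude; stop.
Optimal diet: B, H, D — 3 of 4 types.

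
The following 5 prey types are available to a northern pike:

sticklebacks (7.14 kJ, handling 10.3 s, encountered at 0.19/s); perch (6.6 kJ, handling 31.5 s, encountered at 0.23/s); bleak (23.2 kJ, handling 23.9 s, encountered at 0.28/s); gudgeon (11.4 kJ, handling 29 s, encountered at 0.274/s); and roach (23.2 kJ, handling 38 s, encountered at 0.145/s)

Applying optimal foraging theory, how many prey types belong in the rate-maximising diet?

1

E/h in descending order: bleak 0.971, sticklebacks 0.693, roach 0.611, gudgeon 0.393, perch 0.21 kJ/s. The optimal diet is the largest prefix of this list for which every included type satisfies E_i/h_i > R on the types above it.
Rate on top 1: 0.8445. sticklebacks: 0.693 < 0.8445 → exclude; stop.
Optimal diet: bleak — 1 of 5 types.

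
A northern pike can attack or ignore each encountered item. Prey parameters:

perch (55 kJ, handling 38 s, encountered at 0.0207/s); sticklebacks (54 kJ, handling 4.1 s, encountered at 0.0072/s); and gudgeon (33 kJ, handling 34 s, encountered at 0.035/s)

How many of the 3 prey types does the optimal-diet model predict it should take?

Rank by E/h (kJ/s): sticklebacks 13.2, perch 1.45, gudgeon 0.971. Include each in turn until the next type's E/h falls below the running intake rate.
Rate on top 1: 0.3777. perch: 1.45 > 0.3777 → include.
Rate on top 2: 0.841. gudgeon: 0.971 > 0.841 → include.
Optimal diet: sticklebacks, perch, gudgeon — 3 of 3 types.

3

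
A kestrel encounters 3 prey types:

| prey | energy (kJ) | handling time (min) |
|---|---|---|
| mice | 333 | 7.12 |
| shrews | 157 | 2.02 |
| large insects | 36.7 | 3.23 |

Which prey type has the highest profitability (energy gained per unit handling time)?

In descending order of E/h:
shrews: 157/2.02 = 77.7 kJ/min
mice: 333/7.12 = 46.8 kJ/min
large insects: 36.7/3.23 = 11.4 kJ/min

shrews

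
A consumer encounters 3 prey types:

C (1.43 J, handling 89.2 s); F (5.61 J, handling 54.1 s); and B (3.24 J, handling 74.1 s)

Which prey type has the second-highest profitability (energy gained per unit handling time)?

B

Profitability E/h (J/s): C = 1.43/89.2 = 0.016, F = 5.61/54.1 = 0.104, B = 3.24/74.1 = 0.0437.
Ranked: F > B > C.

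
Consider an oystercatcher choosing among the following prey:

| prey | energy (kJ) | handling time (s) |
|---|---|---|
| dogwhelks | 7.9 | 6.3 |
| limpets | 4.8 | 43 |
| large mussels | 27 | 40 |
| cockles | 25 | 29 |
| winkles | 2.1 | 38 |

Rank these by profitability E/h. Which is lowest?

Profitability E/h (kJ/s): dogwhelks = 7.9/6.3 = 1.25, limpets = 4.8/43 = 0.112, large mussels = 27/40 = 0.675, cockles = 25/29 = 0.862, winkles = 2.1/38 = 0.0553.
Ranked: dogwhelks > cockles > large mussels > limpets > winkles.

winkles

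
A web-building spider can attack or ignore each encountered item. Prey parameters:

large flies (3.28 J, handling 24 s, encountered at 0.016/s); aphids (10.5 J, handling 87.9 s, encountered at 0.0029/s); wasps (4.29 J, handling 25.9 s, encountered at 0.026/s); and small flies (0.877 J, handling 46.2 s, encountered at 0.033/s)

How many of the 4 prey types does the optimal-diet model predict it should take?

Rank by E/h (J/s): wasps 0.166, large flies 0.137, aphids 0.119, small flies 0.019. Include each in turn until the next type's E/h falls below the running intake rate.
Rate on top 1: 0.06665. large flies: 0.137 > 0.06665 → include.
Rate on top 2: 0.07972. aphids: 0.119 > 0.07972 → include.
Rate on top 3: 0.0841. small flies: 0.019 < 0.0841 → exclude; stop.
Optimal diet: wasps, large flies, aphids — 3 of 4 types.

3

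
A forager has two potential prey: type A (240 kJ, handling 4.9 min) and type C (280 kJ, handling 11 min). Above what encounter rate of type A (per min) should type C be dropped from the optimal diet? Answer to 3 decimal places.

0.221 per min

Drop type C once their profitability E₂/h₂ falls below the rate achievable on type A alone: E₂/h₂ = λE₁/(1 + λh₁).
Solve for λ: λE₁h₂ = E₂(1 + λh₁) → λ(E₁h₂ − E₂h₁) = E₂ → λ = E₂/(E₁h₂ − E₂h₁).
λ = 280/(240×11 − 280×4.9) = 280/1268 = 0.2208 per min.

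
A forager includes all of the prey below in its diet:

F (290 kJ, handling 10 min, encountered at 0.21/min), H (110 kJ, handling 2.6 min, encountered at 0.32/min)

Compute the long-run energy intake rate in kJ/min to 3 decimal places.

R = Σλ_iE_i / (1 + Σλ_ih_i)
Numerator: 0.21×290 + 0.32×110 = 96.1
Denominator: 1 + 0.21×10 + 0.32×2.6 = 3.932
R = 96.1/3.932 = 24.44 kJ/min

24.440 kJ/min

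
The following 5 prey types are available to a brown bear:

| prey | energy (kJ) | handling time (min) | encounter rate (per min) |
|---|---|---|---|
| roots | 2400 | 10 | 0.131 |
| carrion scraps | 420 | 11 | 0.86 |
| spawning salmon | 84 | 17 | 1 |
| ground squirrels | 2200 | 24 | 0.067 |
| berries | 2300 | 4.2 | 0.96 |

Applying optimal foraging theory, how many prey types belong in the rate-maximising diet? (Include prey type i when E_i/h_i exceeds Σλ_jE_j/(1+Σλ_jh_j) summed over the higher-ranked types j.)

1

E/h in descending order: berries 548, roots 240, ground squirrels 91.7, carrion scraps 38.2, spawning salmon 4.94 kJ/min. The optimal diet is the largest prefix of this list for which every included type satisfies E_i/h_i > R on the types above it.
Rate on top 1: 438.8. roots: 240 < 438.8 → exclude; stop.
Optimal diet: berries — 1 of 5 types.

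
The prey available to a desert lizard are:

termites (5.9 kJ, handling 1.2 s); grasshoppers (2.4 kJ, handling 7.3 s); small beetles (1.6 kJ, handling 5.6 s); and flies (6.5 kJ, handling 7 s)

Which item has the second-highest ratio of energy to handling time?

In descending order of E/h:
termites: 5.9/1.2 = 4.92 kJ/s
flies: 6.5/7 = 0.929 kJ/s
grasshoppers: 2.4/7.3 = 0.329 kJ/s
small beetles: 1.6/5.6 = 0.286 kJ/s

flies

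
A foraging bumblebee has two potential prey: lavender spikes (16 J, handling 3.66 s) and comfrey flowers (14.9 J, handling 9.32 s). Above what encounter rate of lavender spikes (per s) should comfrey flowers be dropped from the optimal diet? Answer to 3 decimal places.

At the threshold, the rate on lavender spikes alone equals the profitability of comfrey flowers: λ·16/(1 + λ·3.66) = 14.9/9.32 = 1.599.
Rearranging, λ(16 − 1.599×3.66) = 1.599, so λ = 1.599/10.15 = 0.1575 per s.

0.158 per s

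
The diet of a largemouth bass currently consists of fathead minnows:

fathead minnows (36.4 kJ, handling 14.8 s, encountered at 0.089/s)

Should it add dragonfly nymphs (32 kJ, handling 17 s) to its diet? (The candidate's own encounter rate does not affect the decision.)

Yes

Intake rate on the current diet: R = (0.089×36.4) / (1 + 0.089×14.8) = 3.24/2.317 = 1.398 kJ/s.
Profitability of dragonfly nymphs: 32/17 = 1.882 kJ/s.
Since 1.882 > R, including dragonfly nymphs increases the long-run rate.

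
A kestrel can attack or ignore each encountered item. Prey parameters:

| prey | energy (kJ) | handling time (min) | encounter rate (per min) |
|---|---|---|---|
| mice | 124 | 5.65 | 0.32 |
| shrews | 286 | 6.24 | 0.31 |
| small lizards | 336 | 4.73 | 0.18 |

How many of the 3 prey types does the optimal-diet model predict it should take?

E/h in descending order: small lizards 71, shrews 45.8, mice 21.9 kJ/min. The optimal diet is the largest prefix of this list for which every included type satisfies E_i/h_i > R on the types above it.
Rate on top 1: 32.67. shrews: 45.8 > 32.67 → include.
Rate on top 2: 39.39. mice: 21.9 < 39.39 → exclude; stop.
Optimal diet: small lizards, shrews — 2 of 3 types.

2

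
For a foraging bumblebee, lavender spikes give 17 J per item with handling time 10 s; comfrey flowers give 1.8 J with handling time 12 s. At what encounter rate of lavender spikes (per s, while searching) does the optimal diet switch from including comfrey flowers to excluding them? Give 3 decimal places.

At the threshold, the rate on lavender spikes alone equals the profitability of comfrey flowers: λ·17/(1 + λ·10) = 1.8/12 = 0.15.
Rearranging, λ(17 − 0.15×10) = 0.15, so λ = 0.15/15.5 = 0.009677 per s.

0.010 per s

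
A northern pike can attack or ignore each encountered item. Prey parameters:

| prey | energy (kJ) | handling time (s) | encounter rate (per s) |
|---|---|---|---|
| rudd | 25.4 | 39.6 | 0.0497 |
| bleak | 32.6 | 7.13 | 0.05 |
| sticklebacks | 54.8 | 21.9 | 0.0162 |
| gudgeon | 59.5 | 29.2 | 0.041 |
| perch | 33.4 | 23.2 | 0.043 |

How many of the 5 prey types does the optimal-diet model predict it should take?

3

Profitabilities (E/h, kJ/s): bleak 4.57, sticklebacks 2.5, gudgeon 2.04, perch 1.44, rudd 0.641. Add prey in this order while the next type's profitability exceeds the intake rate on those already taken.
Rate on top 1: 1.202. sticklebacks: 2.5 > 1.202 → include.
Rate on top 2: 1.471. gudgeon: 2.04 > 1.471 → include.
Rate on top 3: 1.704. perch: 1.44 < 1.704 → exclude; stop.
Optimal diet: bleak, sticklebacks, gudgeon — 3 of 5 types.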